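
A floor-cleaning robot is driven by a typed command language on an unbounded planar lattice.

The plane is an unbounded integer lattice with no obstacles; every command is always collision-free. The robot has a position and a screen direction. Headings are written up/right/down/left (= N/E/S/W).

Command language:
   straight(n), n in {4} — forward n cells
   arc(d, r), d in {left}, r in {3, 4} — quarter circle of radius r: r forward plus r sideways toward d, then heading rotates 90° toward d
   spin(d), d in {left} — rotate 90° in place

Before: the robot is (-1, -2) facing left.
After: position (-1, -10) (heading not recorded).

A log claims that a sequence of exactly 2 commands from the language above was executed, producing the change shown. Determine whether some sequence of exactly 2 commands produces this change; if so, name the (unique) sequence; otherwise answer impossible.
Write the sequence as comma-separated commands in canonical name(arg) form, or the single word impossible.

arc(left, 4), arc(left, 4)

start: (-1, -2) facing left
step 1 (arc(left, 4)): (-5, -6) facing down
step 2 (arc(left, 4)): (-1, -10) facing right
all 16 alternatives checked — unique.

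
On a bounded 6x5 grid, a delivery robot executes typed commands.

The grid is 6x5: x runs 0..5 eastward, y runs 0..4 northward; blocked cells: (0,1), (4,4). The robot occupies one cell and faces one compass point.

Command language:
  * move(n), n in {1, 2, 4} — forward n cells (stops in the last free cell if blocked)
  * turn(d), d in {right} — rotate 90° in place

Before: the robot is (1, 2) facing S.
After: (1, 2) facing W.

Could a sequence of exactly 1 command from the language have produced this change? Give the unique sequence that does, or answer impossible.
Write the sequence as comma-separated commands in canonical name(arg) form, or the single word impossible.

key: parked at (1,2) the whole time — nothing moves the robot
t0: (1, 2) facing S
step 1 (turn(right)): (1, 2) facing W
uniquely the one of 4 1-step routes that fits.

turn(right)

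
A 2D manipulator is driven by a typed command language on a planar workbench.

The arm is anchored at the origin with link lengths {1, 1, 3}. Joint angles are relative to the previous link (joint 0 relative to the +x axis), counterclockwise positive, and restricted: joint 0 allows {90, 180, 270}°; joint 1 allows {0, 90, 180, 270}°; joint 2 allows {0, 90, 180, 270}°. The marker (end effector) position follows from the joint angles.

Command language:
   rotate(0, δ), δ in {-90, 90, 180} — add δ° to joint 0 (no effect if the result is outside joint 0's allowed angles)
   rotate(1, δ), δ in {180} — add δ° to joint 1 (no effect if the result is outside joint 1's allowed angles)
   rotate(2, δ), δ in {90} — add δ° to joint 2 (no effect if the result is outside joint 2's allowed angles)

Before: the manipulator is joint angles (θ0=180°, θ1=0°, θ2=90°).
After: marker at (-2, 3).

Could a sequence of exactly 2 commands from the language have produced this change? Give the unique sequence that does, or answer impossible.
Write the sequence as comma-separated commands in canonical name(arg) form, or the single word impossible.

begin: joint angles (θ0=180°, θ1=0°, θ2=90°)
step 1 (rotate(2, 90)): joint angles (θ0=180°, θ1=0°, θ2=180°)
step 2 (rotate(2, 90)): joint angles (θ0=180°, θ1=0°, θ2=270°)
no other 2-command option fits: unique.

rotate(2, 90), rotate(2, 90)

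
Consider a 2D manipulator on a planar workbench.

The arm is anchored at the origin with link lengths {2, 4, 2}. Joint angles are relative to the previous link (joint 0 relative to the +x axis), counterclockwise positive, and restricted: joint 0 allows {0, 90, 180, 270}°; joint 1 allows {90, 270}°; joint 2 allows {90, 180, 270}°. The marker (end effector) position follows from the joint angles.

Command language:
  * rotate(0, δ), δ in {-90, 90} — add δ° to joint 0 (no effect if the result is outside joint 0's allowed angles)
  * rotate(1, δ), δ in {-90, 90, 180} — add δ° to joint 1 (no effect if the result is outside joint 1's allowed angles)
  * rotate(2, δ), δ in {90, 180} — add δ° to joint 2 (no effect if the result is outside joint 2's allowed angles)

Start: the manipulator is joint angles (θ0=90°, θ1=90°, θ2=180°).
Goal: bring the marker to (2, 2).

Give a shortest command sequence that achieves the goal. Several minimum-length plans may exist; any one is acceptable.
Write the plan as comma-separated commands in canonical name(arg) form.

rotate(1, 180)

initial: joint angles (θ0=90°, θ1=90°, θ2=180°)
t=1 rotate(1, 180) ⇒ joint angles (θ0=90°, θ1=270°, θ2=180°)
minimal: 1 command(s), checked below 1.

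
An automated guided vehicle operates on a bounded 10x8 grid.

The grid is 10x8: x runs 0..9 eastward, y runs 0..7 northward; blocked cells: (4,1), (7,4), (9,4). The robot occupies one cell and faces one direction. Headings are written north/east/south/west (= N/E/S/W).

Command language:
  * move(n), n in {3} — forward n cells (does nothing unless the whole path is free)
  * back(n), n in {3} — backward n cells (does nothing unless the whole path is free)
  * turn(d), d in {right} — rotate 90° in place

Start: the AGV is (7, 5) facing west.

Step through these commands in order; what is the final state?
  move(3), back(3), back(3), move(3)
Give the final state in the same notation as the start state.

begin: (7, 5) facing west
step 1 (move(3)): (4, 5) facing west
step 2 (back(3)): (7, 5) facing west
step 3 (back(3)): (7, 5) facing west
step 4 (move(3)): (4, 5) facing west

(4, 5) facing west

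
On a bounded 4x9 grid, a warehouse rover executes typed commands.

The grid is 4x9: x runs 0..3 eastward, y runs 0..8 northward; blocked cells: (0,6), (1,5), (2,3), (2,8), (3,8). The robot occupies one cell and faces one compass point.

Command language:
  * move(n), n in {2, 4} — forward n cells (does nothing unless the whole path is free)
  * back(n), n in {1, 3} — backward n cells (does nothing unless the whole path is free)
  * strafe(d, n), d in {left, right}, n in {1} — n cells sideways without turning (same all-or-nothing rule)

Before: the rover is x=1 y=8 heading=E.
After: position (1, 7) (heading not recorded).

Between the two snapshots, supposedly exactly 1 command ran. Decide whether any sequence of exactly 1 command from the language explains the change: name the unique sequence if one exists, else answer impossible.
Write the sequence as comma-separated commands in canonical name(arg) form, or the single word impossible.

strafe(right, 1)

begin: x=1 y=8 heading=E
step 1 (strafe(right, 1)): x=1 y=7 heading=E
no rival 1-sequence matches.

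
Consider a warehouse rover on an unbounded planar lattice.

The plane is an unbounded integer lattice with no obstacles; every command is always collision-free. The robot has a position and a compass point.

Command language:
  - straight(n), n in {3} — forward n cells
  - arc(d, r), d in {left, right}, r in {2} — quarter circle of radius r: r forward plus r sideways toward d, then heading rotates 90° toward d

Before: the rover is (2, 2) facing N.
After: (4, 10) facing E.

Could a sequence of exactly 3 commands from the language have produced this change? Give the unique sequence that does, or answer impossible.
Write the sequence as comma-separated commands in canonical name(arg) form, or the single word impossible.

key: order matters: swapping straight(3) and arc(right, 2) lands elsewhere
start: (2, 2) facing N
[1] after straight(3): (2, 5) facing N
[2] after straight(3): (2, 8) facing N
[3] after arc(right, 2): (4, 10) facing E
no other 3-command option fits: unique.

straight(3), straight(3), arc(right, 2)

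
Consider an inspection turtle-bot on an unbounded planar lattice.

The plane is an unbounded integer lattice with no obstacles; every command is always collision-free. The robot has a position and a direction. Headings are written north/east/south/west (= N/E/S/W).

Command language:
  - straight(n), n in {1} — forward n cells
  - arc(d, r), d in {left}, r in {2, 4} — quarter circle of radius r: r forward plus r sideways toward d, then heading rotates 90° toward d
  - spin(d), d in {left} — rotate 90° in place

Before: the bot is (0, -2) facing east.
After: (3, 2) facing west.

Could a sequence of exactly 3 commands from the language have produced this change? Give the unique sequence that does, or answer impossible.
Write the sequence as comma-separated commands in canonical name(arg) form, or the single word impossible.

arc(left, 4), spin(left), straight(1)

key: running straight(1) before arc(left, 4) would end elsewhere — order is forced
begin: (0, -2) facing east
[1] after arc(left, 4): (4, 2) facing north
[2] after spin(left): (4, 2) facing west
[3] after straight(1): (3, 2) facing west
uniquely the one of 64 3-step routes that fits.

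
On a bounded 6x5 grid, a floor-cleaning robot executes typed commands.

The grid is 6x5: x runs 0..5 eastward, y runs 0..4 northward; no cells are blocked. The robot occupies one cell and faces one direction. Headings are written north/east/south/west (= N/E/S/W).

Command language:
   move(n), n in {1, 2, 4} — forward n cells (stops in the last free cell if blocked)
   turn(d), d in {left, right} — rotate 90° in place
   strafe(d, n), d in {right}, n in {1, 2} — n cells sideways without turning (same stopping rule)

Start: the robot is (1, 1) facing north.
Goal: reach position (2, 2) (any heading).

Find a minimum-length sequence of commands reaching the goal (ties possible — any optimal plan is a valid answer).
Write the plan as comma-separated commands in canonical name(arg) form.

begin: (1, 1) facing north
[1] after strafe(right, 1): (2, 1) facing north
[2] after move(1): (2, 2) facing north
nothing shorter than 2 reaches the goal.

strafe(right, 1), move(1)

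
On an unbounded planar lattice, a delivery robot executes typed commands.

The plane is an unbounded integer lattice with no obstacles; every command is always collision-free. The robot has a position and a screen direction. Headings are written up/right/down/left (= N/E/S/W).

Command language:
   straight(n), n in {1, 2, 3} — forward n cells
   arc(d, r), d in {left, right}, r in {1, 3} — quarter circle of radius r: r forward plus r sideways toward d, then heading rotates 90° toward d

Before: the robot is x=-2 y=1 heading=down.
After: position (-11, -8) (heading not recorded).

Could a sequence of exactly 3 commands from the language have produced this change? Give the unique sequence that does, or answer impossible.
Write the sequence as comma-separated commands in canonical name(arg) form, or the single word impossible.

arc(right, 3), arc(left, 3), arc(right, 3)

t0: x=-2 y=1 heading=down
t=1 arc(right, 3) ⇒ x=-5 y=-2 heading=left
t=2 arc(left, 3) ⇒ x=-8 y=-5 heading=down
t=3 arc(right, 3) ⇒ x=-11 y=-8 heading=left
all 343 alternatives checked — unique.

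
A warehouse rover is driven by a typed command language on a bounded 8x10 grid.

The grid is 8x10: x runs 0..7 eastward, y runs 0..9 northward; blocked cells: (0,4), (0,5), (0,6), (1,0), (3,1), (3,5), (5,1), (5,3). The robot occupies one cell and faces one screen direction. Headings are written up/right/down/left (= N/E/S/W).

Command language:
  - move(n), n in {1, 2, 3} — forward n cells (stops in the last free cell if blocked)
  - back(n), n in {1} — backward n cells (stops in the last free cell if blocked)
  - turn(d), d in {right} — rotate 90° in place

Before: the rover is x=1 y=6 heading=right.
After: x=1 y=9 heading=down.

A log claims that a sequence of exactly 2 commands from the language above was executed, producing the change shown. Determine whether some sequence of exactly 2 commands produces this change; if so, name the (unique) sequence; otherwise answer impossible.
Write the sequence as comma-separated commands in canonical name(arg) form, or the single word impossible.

every 2-command combo misses the target.

impossible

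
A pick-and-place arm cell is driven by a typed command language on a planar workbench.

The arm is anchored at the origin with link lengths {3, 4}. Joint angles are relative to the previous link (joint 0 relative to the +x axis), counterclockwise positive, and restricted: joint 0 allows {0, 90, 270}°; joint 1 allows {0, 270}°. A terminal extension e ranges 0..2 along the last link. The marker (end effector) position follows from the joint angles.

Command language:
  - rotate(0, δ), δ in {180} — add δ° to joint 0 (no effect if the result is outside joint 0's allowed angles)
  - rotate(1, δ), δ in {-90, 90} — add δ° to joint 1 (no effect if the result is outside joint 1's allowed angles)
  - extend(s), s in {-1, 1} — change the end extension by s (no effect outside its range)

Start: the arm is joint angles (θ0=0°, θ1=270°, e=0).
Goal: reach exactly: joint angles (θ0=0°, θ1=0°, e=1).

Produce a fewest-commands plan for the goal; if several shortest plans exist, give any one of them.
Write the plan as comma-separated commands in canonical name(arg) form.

rotate(1, 90), extend(1)

begin: joint angles (θ0=0°, θ1=270°, e=0)
[1] after rotate(1, 90): joint angles (θ0=0°, θ1=0°, e=0)
[2] after extend(1): joint angles (θ0=0°, θ1=0°, e=1)
shorter routes all fall short; 2 is best.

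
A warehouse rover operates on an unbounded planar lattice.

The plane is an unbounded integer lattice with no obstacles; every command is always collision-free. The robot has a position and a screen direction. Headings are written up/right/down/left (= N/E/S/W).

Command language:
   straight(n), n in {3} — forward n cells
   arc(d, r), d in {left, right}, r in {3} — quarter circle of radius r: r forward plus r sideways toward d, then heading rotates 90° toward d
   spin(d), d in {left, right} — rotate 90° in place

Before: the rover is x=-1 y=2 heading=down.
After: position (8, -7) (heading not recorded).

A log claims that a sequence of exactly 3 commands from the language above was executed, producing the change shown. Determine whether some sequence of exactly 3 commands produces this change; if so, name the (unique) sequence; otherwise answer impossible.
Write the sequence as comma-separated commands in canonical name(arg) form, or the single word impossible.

start: x=-1 y=2 heading=down
t=1 arc(left, 3) ⇒ x=2 y=-1 heading=right
t=2 arc(right, 3) ⇒ x=5 y=-4 heading=down
t=3 arc(left, 3) ⇒ x=8 y=-7 heading=right
no rival 3-sequence matches.

arc(left, 3), arc(right, 3), arc(left, 3)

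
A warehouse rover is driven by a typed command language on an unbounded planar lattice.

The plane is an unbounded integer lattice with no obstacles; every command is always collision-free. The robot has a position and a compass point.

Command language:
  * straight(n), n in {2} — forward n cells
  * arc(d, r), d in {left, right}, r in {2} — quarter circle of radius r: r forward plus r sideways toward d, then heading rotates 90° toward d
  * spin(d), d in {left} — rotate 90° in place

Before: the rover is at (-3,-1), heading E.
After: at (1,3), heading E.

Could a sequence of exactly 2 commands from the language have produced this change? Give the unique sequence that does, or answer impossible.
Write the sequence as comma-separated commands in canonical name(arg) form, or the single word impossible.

key: order matters: swapping arc(left, 2) and arc(right, 2) lands elsewhere
begin: at (-3,-1), heading E
step 1 (arc(left, 2)): at (-1,1), heading N
step 2 (arc(right, 2)): at (1,3), heading E
no rival 2-sequence matches.

arc(left, 2), arc(right, 2)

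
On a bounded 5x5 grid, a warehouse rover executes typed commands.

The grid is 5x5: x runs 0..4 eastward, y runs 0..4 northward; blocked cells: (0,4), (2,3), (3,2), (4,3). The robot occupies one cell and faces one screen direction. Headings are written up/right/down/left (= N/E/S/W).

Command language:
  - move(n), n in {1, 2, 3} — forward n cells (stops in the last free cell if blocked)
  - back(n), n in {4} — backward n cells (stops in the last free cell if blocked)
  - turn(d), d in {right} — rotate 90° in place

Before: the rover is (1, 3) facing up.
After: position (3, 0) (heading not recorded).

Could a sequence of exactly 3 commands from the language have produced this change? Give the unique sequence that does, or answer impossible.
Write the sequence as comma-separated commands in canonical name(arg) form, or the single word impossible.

key: order matters: swapping back(4) and move(2) lands elsewhere
from: (1, 3) facing up
t=1 back(4) ⇒ (1, 0) facing up
t=2 turn(right) ⇒ (1, 0) facing right
t=3 move(2) ⇒ (3, 0) facing right
no rival 3-sequence matches.

back(4), turn(right), move(2)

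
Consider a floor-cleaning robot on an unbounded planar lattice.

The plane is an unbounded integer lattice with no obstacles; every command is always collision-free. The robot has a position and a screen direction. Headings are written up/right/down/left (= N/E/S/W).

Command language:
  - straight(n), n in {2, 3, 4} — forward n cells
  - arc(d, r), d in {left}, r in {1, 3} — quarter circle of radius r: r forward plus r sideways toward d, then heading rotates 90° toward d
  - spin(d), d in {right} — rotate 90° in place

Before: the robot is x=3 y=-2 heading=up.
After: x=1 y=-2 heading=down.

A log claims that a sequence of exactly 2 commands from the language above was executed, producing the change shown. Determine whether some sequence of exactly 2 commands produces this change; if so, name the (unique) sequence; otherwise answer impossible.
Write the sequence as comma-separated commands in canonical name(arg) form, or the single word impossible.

arc(left, 1), arc(left, 1)

key: cell and facing (now S) both changed — the 2 commands mix motion and turning
begin: x=3 y=-2 heading=up
t=1 arc(left, 1) ⇒ x=2 y=-1 heading=left
t=2 arc(left, 1) ⇒ x=1 y=-2 heading=down
uniquely the one of 36 2-step routes that fits.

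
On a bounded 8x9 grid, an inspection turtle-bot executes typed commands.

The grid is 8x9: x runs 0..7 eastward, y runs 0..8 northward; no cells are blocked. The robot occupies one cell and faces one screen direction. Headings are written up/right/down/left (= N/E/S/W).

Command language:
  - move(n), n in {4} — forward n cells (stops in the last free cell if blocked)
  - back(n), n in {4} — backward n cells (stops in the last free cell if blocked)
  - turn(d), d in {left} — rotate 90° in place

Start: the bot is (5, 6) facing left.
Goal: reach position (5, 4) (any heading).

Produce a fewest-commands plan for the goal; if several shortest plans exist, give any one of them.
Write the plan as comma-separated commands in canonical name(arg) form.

turn(left), back(4), move(4)

begin: (5, 6) facing left
step 1 (turn(left)): (5, 6) facing down
step 2 (back(4)): (5, 8) facing down
step 3 (move(4)): (5, 4) facing down
minimal: 3 command(s), checked below 3.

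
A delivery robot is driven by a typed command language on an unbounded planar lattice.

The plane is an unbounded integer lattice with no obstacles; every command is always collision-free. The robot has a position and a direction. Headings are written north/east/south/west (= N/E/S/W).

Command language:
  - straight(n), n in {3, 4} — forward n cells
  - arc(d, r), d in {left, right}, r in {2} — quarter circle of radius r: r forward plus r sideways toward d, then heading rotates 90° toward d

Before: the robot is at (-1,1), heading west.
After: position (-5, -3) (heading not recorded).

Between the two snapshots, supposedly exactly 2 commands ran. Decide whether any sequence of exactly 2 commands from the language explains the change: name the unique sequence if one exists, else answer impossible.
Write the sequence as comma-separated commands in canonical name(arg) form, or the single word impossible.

arc(left, 2), arc(right, 2)

key: order matters: swapping arc(left, 2) and arc(right, 2) lands elsewhere
initial: at (-1,1), heading west
[1] after arc(left, 2): at (-3,-1), heading south
[2] after arc(right, 2): at (-5,-3), heading west
all 16 alternatives checked — unique.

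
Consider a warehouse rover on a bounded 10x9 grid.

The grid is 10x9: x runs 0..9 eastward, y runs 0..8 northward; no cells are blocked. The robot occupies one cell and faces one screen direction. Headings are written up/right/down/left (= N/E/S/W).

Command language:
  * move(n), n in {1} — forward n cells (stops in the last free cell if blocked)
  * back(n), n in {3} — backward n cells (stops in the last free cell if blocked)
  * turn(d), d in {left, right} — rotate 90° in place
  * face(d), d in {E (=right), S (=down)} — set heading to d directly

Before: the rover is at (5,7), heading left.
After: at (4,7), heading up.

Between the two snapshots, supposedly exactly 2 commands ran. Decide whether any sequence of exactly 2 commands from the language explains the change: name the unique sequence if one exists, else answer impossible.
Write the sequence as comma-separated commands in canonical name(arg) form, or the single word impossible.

key: position moved to (4,7) AND the heading swung to N — translation plus rotation needed
start: at (5,7), heading left
t=1 move(1) ⇒ at (4,7), heading left
t=2 turn(right) ⇒ at (4,7), heading up
no other 2-command option fits: unique.

move(1), turn(right)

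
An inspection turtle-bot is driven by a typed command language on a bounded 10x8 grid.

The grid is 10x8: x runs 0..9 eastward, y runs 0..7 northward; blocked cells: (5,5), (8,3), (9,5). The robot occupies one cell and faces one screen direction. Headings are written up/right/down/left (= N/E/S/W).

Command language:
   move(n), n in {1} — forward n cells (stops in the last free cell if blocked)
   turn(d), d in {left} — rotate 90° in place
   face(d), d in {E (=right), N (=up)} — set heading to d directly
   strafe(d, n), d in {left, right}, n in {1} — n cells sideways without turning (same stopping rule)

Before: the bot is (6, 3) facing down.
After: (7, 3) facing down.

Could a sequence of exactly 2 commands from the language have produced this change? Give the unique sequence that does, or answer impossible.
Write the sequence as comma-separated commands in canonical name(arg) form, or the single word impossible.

strafe(left, 1), strafe(left, 1)

key: the second strafe(left, 1) is stopped early by the blocked cell at (8,3)
begin: (6, 3) facing down
step 1 (strafe(left, 1)): (7, 3) facing down
step 2 (strafe(left, 1)): (7, 3) facing down
no other 2-command option fits: unique.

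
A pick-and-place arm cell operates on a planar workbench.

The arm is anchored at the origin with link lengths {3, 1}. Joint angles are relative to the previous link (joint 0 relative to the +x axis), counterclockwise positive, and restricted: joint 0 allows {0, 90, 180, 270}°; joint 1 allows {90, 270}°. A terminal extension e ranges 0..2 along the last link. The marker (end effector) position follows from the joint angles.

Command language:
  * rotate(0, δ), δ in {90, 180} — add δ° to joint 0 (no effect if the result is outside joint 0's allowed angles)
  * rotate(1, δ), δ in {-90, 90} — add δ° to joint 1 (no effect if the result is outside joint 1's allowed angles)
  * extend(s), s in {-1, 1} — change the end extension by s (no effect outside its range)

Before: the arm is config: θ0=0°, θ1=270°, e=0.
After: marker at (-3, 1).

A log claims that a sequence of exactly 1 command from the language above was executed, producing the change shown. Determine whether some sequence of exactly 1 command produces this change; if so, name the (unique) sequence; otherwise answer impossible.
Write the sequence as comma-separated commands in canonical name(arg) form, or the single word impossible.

t0: config: θ0=0°, θ1=270°, e=0
t=1 rotate(0, 180) ⇒ config: θ0=180°, θ1=270°, e=0
no rival 1-sequence matches.

rotate(0, 180)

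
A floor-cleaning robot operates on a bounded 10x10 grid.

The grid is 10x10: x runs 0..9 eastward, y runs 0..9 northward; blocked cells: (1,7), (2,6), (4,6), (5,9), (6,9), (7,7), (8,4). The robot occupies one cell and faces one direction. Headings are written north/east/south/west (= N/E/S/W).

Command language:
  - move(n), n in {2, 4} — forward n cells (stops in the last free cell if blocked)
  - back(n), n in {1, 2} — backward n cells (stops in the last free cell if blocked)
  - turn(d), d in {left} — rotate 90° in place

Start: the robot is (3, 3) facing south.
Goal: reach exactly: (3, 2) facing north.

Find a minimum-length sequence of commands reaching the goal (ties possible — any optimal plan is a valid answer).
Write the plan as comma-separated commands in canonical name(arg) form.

turn(left), turn(left), back(1)

begin: (3, 3) facing south
step 1 (turn(left)): (3, 3) facing east
step 2 (turn(left)): (3, 3) facing north
step 3 (back(1)): (3, 2) facing north
minimal: 3 command(s), checked below 3.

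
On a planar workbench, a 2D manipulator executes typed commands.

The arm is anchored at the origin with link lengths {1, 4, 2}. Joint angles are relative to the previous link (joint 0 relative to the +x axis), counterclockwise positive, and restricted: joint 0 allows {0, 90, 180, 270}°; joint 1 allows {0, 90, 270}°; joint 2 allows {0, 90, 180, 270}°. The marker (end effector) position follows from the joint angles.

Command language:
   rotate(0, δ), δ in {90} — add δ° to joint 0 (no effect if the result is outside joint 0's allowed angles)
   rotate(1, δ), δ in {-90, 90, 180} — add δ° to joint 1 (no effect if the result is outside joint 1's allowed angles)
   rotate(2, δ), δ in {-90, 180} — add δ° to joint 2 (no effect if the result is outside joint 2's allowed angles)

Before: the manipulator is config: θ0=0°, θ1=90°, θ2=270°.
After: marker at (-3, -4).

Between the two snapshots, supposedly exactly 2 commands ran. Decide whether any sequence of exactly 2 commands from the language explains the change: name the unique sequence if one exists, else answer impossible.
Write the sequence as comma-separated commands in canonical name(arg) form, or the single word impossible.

t0: config: θ0=0°, θ1=90°, θ2=270°
[1] after rotate(0, 90): config: θ0=90°, θ1=90°, θ2=270°
[2] after rotate(0, 90): config: θ0=180°, θ1=90°, θ2=270°
all 36 alternatives checked — unique.

rotate(0, 90), rotate(0, 90)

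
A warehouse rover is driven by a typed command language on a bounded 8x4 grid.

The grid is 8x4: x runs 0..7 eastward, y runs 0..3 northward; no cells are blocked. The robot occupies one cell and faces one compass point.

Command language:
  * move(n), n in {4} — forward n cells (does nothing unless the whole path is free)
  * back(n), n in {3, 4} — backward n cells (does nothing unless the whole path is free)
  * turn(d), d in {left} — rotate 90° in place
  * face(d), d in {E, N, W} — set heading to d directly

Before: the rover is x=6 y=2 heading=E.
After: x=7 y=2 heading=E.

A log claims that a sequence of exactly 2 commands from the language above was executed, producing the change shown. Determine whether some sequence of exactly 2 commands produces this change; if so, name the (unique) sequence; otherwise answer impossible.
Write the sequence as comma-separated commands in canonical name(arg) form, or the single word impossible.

key: order matters: swapping back(3) and move(4) lands elsewhere
from: x=6 y=2 heading=E
[1] after back(3): x=3 y=2 heading=E
[2] after move(4): x=7 y=2 heading=E
no rival 2-sequence matches.

back(3), move(4)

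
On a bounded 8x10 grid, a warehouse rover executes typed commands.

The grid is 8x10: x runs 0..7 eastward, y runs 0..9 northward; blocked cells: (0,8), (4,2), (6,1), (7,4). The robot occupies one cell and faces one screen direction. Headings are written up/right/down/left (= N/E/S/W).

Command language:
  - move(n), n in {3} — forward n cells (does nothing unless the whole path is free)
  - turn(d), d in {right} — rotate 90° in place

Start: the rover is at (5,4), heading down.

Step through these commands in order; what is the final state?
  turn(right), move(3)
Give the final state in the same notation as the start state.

t0: at (5,4), heading down
1. turn(right) → at (5,4), heading left
2. move(3) → at (2,4), heading left

at (2,4), heading left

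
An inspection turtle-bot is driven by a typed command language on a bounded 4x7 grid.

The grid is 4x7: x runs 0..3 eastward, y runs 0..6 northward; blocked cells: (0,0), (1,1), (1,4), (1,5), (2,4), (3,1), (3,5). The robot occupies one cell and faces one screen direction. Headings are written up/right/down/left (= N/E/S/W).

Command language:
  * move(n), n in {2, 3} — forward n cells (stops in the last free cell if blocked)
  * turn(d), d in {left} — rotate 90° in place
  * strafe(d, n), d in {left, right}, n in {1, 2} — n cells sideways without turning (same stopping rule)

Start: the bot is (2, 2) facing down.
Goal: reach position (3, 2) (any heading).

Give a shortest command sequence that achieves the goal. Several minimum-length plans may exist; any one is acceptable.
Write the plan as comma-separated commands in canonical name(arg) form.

strafe(left, 2)

from: (2, 2) facing down
step 1 (strafe(left, 2)): (3, 2) facing down
nothing shorter than 1 reaches the goal.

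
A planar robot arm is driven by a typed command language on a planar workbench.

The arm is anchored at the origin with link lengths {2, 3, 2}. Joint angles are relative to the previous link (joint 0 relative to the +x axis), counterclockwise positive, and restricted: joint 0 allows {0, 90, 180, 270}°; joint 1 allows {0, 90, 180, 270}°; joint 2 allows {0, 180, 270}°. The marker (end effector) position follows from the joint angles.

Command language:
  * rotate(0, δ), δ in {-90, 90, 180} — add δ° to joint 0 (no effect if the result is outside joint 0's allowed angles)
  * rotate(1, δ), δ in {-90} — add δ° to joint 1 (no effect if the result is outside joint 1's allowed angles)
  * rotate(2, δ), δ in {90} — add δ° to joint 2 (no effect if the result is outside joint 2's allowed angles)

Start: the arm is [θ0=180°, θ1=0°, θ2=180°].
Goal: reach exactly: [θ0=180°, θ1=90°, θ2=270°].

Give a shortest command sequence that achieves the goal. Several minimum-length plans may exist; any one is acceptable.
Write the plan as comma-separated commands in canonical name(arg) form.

initial: [θ0=180°, θ1=0°, θ2=180°]
1. rotate(2, 90) → [θ0=180°, θ1=0°, θ2=270°]
2. rotate(1, -90) → [θ0=180°, θ1=270°, θ2=270°]
3. rotate(1, -90) → [θ0=180°, θ1=180°, θ2=270°]
4. rotate(1, -90) → [θ0=180°, θ1=90°, θ2=270°]
minimal: 4 command(s), checked below 4.

rotate(2, 90), rotate(1, -90), rotate(1, -90), rotate(1, -90)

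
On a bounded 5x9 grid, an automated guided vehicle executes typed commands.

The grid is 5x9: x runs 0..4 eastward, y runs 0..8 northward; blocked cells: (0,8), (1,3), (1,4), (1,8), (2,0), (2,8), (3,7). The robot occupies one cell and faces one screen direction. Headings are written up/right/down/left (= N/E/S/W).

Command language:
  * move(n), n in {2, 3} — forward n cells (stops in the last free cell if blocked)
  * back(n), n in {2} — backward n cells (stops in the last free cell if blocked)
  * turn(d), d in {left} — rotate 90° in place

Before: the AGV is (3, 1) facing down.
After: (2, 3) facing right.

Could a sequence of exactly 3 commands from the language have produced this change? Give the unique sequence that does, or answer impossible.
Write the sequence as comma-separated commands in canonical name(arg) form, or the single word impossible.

key: the second back(2) is stopped early by the blocked cell at (1,3)
from: (3, 1) facing down
t=1 back(2) ⇒ (3, 3) facing down
t=2 turn(left) ⇒ (3, 3) facing right
t=3 back(2) ⇒ (2, 3) facing right
no rival 3-sequence matches.

back(2), turn(left), back(2)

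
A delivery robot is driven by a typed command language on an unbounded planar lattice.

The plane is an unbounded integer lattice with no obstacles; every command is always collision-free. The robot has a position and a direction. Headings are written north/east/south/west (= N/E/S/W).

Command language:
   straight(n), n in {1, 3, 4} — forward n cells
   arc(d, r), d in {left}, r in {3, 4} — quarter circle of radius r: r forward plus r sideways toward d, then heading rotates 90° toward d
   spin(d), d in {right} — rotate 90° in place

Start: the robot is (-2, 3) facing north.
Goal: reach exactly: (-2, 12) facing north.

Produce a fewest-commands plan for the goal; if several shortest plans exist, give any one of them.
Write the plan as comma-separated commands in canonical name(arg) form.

straight(3), straight(3), straight(3)

from: (-2, 3) facing north
step 1 (straight(3)): (-2, 6) facing north
step 2 (straight(3)): (-2, 9) facing north
step 3 (straight(3)): (-2, 12) facing north
no 2-step plan works, so 3 is optimal.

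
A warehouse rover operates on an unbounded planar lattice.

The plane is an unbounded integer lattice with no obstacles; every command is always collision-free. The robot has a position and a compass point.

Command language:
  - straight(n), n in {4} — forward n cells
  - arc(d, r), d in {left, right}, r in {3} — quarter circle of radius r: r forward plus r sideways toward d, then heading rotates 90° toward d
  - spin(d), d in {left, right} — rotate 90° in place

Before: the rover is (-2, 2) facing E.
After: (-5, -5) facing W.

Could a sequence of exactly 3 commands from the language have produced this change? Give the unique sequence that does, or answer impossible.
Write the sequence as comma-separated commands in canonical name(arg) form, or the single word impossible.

spin(right), straight(4), arc(right, 3)

key: cell and facing (now W) both changed — the 3 commands mix motion and turning
t0: (-2, 2) facing E
t=1 spin(right) ⇒ (-2, 2) facing S
t=2 straight(4) ⇒ (-2, -2) facing S
t=3 arc(right, 3) ⇒ (-5, -5) facing W
no rival 3-sequence matches.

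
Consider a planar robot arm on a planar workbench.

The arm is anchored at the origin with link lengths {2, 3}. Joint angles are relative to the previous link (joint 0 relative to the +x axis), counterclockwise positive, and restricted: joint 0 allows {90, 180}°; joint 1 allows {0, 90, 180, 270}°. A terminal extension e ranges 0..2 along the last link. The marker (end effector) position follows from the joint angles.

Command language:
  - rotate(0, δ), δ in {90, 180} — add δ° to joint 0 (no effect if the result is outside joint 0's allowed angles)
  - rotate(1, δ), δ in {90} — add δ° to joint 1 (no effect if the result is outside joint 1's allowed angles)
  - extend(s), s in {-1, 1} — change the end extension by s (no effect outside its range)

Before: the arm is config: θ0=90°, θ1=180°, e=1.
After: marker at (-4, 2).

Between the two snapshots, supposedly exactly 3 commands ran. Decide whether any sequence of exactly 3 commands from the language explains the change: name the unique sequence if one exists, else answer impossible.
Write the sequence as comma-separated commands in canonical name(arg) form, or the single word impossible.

rotate(1, 90), rotate(1, 90), rotate(1, 90)

begin: config: θ0=90°, θ1=180°, e=1
[1] after rotate(1, 90): config: θ0=90°, θ1=270°, e=1
[2] after rotate(1, 90): config: θ0=90°, θ1=0°, e=1
[3] after rotate(1, 90): config: θ0=90°, θ1=90°, e=1
no rival 3-sequence matches.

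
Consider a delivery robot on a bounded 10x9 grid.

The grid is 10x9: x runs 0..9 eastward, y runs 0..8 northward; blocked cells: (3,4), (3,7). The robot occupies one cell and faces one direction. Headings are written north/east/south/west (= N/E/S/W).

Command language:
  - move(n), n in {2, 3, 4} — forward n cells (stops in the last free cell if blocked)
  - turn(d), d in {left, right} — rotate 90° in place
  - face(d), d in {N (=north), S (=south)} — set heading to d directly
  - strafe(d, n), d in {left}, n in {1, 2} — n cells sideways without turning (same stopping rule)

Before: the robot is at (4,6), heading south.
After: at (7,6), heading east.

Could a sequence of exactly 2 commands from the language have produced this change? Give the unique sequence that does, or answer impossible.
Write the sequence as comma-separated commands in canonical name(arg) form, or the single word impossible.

key: cell and facing (now E) both changed — the 2 commands mix motion and turning
initial: at (4,6), heading south
[1] after turn(left): at (4,6), heading east
[2] after move(3): at (7,6), heading east
all 81 alternatives checked — unique.

turn(left), move(3)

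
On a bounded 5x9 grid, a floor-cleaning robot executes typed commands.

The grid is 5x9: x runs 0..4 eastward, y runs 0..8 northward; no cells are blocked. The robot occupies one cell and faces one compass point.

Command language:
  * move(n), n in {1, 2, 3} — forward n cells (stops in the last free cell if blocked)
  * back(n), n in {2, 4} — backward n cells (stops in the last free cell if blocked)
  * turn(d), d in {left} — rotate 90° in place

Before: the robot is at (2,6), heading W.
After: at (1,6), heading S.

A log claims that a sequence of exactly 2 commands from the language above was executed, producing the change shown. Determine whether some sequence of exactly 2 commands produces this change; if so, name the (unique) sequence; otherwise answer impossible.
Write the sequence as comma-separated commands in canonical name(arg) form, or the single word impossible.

key: order matters: swapping move(1) and turn(left) lands elsewhere
begin: at (2,6), heading W
[1] after move(1): at (1,6), heading W
[2] after turn(left): at (1,6), heading S
uniquely the one of 36 2-step routes that fits.

move(1), turn(left)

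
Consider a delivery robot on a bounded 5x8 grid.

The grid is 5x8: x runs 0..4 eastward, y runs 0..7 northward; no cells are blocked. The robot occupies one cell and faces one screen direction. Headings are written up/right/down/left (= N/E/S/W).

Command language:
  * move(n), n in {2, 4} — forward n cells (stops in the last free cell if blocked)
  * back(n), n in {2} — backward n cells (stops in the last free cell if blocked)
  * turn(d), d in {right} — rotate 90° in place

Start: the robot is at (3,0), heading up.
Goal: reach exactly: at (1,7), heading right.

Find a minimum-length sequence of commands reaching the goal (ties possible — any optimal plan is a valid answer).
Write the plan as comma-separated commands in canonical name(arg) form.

move(4), move(4), turn(right), back(2)

start: at (3,0), heading up
step 1 (move(4)): at (3,4), heading up
step 2 (move(4)): at (3,7), heading up
step 3 (turn(right)): at (3,7), heading right
step 4 (back(2)): at (1,7), heading right
shorter routes all fall short; 4 is best.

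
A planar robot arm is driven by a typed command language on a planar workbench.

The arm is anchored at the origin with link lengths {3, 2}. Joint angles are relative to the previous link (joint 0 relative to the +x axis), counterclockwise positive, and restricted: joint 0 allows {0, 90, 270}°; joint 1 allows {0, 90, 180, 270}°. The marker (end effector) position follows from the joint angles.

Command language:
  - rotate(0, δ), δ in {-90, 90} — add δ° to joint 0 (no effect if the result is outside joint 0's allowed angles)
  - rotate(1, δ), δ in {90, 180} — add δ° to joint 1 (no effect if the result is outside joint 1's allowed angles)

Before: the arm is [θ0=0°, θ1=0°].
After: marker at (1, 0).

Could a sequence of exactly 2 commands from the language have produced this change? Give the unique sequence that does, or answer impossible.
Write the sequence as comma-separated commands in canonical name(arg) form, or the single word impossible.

rotate(1, 90), rotate(1, 90)

initial: [θ0=0°, θ1=0°]
1. rotate(1, 90) → [θ0=0°, θ1=90°]
2. rotate(1, 90) → [θ0=0°, θ1=180°]
uniquely the one of 16 2-step routes that fits.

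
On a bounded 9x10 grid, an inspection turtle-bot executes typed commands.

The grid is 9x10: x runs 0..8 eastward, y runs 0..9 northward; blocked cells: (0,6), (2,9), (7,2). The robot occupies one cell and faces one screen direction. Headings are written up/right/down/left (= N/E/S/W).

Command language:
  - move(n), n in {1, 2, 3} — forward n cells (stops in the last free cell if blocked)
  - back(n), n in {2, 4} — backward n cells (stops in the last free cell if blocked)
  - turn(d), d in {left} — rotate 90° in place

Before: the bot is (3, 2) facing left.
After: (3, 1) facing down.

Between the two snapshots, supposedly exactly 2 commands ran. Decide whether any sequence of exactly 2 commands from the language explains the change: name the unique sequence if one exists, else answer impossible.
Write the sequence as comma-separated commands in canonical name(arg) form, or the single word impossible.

turn(left), move(1)

key: order matters: swapping turn(left) and move(1) lands elsewhere
from: (3, 2) facing left
step 1 (turn(left)): (3, 2) facing down
step 2 (move(1)): (3, 1) facing down
all 36 alternatives checked — unique.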